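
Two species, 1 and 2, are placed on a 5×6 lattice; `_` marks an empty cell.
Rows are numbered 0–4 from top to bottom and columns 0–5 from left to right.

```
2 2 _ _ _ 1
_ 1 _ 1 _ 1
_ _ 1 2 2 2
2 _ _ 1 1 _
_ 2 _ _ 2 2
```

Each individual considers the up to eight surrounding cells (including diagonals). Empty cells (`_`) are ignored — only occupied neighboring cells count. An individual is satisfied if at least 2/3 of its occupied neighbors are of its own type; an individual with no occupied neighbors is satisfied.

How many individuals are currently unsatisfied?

12

Row 0: (0,0)2 1/2 ✗ · (0,1)2 1/2 ✗ · (0,5)1 1/1 ✓
Row 1: (1,1)1 1/3 ✗ · (1,3)1 1/3 ✗ · (1,5)1 1/3 ✗
Row 2: (2,2)1 3/4 ✓ · (2,3)2 1/5 ✗ · (2,4)2 2/6 ✗ · (2,5)2 1/3 ✗
Row 3: (3,0)2 1/1 ✓ · (3,3)1 2/5 ✗ · (3,4)1 1/6 ✗
Row 4: (4,1)2 1/1 ✓ · (4,4)2 1/3 ✗ · (4,5)2 1/2 ✗
Unsatisfied: (0,0), (0,1), (1,1), (1,3), (1,5), (2,3), (2,4), (2,5), (3,3), (3,4), (4,4), (4,5) — 12 in total.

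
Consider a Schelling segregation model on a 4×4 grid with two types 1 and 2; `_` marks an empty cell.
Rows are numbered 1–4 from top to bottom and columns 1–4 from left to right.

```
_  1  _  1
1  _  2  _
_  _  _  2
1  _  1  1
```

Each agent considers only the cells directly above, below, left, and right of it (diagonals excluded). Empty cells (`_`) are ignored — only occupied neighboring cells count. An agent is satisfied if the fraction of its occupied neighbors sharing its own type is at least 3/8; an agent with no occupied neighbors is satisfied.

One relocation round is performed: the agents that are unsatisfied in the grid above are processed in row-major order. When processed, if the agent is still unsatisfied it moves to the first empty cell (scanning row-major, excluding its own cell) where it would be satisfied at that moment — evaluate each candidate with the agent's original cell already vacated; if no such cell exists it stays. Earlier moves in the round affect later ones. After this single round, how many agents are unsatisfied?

1

Initially unsatisfied (in order): (3,4).
  (3,4) → (2,4).
Resulting grid:
_ 1 _ 1
1 _ 2 2
_ _ _ _
1 _ 1 1
Unsatisfied now: (1,4).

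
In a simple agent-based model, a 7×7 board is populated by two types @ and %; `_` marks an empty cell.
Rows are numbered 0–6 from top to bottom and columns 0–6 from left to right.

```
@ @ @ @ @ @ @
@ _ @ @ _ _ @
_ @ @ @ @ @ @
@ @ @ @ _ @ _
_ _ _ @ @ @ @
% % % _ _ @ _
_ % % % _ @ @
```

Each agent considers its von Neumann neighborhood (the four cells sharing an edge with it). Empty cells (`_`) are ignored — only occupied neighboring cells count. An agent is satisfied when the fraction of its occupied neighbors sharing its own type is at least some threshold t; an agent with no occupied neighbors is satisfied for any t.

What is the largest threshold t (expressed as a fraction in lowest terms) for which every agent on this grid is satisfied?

Row 0: (0,0)@ 2/2 · (0,1)@ 2/2 · (0,2)@ 3/3 · (0,3)@ 3/3 · (0,4)@ 2/2 · (0,5)@ 2/2 · (0,6)@ 2/2
Row 1: (1,0)@ 1/1 · (1,2)@ 3/3 · (1,3)@ 3/3 · (1,6)@ 2/2
Row 2: (2,1)@ 2/2 · (2,2)@ 4/4 · (2,3)@ 4/4 · (2,4)@ 2/2 · (2,5)@ 3/3 · (2,6)@ 2/2
Row 3: (3,0)@ 1/1 · (3,1)@ 3/3 · (3,2)@ 3/3 · (3,3)@ 3/3 · (3,5)@ 2/2
Row 4: (4,3)@ 2/2 · (4,4)@ 2/2 · (4,5)@ 4/4 · (4,6)@ 1/1
Row 5: (5,0)% 1/1 · (5,1)% 3/3 · (5,2)% 2/2 · (5,5)@ 2/2
Row 6: (6,1)% 2/2 · (6,2)% 3/3 · (6,3)% 1/1 · (6,5)@ 2/2 · (6,6)@ 1/1
The smallest same-type fraction is 2/2 at (0,0), which reduces to 1/1. Any threshold above that leaves this agent unsatisfied.

1/1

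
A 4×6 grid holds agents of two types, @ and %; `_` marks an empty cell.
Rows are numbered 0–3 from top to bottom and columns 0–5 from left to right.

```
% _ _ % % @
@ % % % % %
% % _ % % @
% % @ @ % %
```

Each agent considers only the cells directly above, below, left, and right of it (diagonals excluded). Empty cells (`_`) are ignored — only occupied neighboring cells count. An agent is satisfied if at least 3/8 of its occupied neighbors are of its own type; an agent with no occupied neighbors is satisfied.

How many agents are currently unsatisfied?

6

Row 0: (0,0)% 0/1 ✗ · (0,3)% 2/2 ✓ · (0,4)% 2/3 ✓ · (0,5)@ 0/2 ✗
Row 1: (1,0)@ 0/3 ✗ · (1,1)% 2/3 ✓ · (1,2)% 2/2 ✓ · (1,3)% 4/4 ✓ · (1,4)% 4/4 ✓ · (1,5)% 1/3 ✗
Row 2: (2,0)% 2/3 ✓ · (2,1)% 3/3 ✓ · (2,3)% 2/3 ✓ · (2,4)% 3/4 ✓ · (2,5)@ 0/3 ✗
Row 3: (3,0)% 2/2 ✓ · (3,1)% 2/3 ✓ · (3,2)@ 1/2 ✓ · (3,3)@ 1/3 ✗ · (3,4)% 2/3 ✓ · (3,5)% 1/2 ✓
Unsatisfied: (0,0), (0,5), (1,0), (1,5), (2,5), (3,3) — 6 in total.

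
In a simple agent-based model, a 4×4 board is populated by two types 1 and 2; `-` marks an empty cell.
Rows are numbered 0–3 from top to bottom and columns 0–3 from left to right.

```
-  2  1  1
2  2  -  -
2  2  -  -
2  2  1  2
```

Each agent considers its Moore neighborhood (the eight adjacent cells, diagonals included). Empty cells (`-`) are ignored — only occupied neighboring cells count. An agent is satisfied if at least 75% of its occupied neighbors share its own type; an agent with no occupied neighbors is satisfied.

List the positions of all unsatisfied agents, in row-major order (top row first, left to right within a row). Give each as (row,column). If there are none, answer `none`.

(0,1), (0,2), (3,2), (3,3)

(0,1)2 2/3 unhappy
(0,2)1 1/3 unhappy
(0,3)1 1/1 ok
(1,0)2 4/4 ok
(1,1)2 4/5 ok
(2,0)2 5/5 ok
(2,1)2 5/6 ok
(3,0)2 3/3 ok
(3,1)2 3/4 ok
(3,2)1 0/3 unhappy
(3,3)2 0/1 unhappy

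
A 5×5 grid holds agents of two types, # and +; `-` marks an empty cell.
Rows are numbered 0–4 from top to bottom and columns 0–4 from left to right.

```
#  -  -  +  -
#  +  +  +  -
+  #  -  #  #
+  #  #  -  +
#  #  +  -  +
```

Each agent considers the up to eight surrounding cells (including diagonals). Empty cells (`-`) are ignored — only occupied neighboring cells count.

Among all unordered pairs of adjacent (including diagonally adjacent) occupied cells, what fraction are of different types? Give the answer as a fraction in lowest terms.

Scan each occupied cell's neighbors to the right and below (and the two forward diagonals) so each pair is counted once.
From row 0: 1 unlike of 4 pairs (running 1/4).
From row 1: 7 unlike of 11 pairs (running 8/15).
From row 2: 5 unlike of 10 pairs (running 13/25).
From row 3: 5 unlike of 10 pairs (running 18/35).
From row 4: 1 unlike of 2 pairs (running 19/37).
Total adjacent occupied pairs: 37; unlike-type pairs: 19.
19/37 is already in lowest terms.

19/37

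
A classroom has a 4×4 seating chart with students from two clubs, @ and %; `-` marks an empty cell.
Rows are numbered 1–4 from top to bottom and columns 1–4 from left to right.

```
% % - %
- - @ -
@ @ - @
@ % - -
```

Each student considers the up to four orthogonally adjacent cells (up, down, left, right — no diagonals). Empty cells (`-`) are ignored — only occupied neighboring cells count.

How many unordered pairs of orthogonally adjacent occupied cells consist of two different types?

Scan each occupied cell's neighbors to the right and below so each pair is counted once.
From row 1: 0 unlike of 1 pairs (running 0/1).
From row 3: 1 unlike of 3 pairs (running 1/4).
From row 4: 1 unlike of 1 pairs (running 2/5).
Total adjacent occupied pairs: 5; unlike-type pairs: 2.

2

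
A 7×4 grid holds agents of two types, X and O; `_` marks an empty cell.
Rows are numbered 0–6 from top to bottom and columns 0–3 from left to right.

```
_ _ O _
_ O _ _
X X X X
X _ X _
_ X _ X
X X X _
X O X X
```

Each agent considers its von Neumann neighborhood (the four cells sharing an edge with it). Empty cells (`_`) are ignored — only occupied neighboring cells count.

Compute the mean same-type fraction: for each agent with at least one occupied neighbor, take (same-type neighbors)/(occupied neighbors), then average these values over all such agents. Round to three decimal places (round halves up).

0.772

(0,2)O — no occupied neighbors
(1,1)O 0/1
(2,0)X 2/2
(2,1)X 2/3
(2,2)X 3/3
(2,3)X 1/1
(3,0)X 1/1
(3,2)X 1/1
(4,1)X 1/1
(4,3)X — no occupied neighbors
(5,0)X 2/2
(5,1)X 3/4
(5,2)X 2/2
(6,0)X 1/2
(6,1)O 0/3
(6,2)X 2/3
(6,3)X 1/1
Sum over 15 agents: 0/1 + 2/2 + 2/3 + 3/3 + 1/1 + 1/1 + 1/1 + 1/1 + 2/2 + 3/4 + 2/2 + 1/2 + 0/3 + 2/3 + 1/1 = 139/12; mean = 139/12 ÷ 15 = 139/180 = 0.772222… → 0.772.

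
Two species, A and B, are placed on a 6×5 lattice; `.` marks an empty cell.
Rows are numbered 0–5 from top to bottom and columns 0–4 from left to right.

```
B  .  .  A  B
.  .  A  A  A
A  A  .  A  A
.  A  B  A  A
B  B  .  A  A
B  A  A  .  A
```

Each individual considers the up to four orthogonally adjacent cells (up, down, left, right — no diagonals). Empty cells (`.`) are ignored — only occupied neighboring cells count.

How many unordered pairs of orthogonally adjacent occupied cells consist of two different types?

Scan each occupied cell's neighbors to the right and below so each pair is counted once.
Row 0: A(0,3)–B(0,4)≠ A(0,3)–A(1,3)= B(0,4)–A(1,4)≠  → 2/3 unlike.
Row 1: A(1,2)–A(1,3)= A(1,3)–A(1,4)= A(1,3)–A(2,3)= A(1,4)–A(2,4)=  → 0/4 unlike.
Row 2: A(2,0)–A(2,1)= A(2,1)–A(3,1)= A(2,3)–A(2,4)= A(2,3)–A(3,3)= A(2,4)–A(3,4)=  → 0/5 unlike.
Row 3: A(3,1)–B(3,2)≠ A(3,1)–B(4,1)≠ B(3,2)–A(3,3)≠ A(3,3)–A(3,4)= A(3,3)–A(4,3)= A(3,4)–A(4,4)=  → 3/6 unlike.
Row 4: B(4,0)–B(4,1)= B(4,0)–B(5,0)= B(4,1)–A(5,1)≠ A(4,3)–A(4,4)= A(4,4)–A(5,4)=  → 1/5 unlike.
Row 5: B(5,0)–A(5,1)≠ A(5,1)–A(5,2)=  → 1/2 unlike.
Total adjacent occupied pairs: 25; unlike-type pairs: 7.

7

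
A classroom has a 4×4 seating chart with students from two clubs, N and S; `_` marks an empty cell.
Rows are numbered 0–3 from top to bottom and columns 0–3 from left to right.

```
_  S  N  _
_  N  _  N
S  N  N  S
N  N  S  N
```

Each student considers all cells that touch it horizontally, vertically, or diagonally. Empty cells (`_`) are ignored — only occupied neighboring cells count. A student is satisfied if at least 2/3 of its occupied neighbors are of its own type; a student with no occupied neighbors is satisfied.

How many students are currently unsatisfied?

7

(0,1)S 0/2 unhappy
(0,2)N 2/3 ok
(1,1)N 3/5 unhappy
(1,3)N 2/3 ok
(2,0)S 0/4 unhappy
(2,1)N 4/6 ok
(2,2)N 5/7 ok
(2,3)S 1/4 unhappy
(3,0)N 2/3 ok
(3,1)N 3/5 unhappy
(3,2)S 1/5 unhappy
(3,3)N 1/3 unhappy
Unsatisfied: (0,1), (1,1), (2,0), (2,3), (3,1), (3,2), (3,3) — 7 in total.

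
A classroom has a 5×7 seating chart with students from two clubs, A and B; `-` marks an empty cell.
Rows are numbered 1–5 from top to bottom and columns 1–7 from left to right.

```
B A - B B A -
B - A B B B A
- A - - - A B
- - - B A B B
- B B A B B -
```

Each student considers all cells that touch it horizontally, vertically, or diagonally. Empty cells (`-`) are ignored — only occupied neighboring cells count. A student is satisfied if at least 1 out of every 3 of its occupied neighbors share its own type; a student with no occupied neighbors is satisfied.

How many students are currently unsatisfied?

(1,1)B 1/2 ✓
(1,2)A 1/3 ✓
(1,4)B 3/4 ✓
(1,5)B 4/5 ✓
(1,6)A 1/4 ✗
(2,1)B 1/3 ✓
(2,3)A 2/4 ✓
(2,4)B 3/4 ✓
(2,5)B 4/6 ✓
(2,6)B 3/6 ✓
(2,7)A 2/4 ✓
(3,2)A 1/2 ✓
(3,6)A 2/7 ✗
(3,7)B 3/5 ✓
(4,4)B 2/4 ✓
(4,5)A 2/6 ✓
(4,6)B 4/6 ✓
(4,7)B 3/4 ✓
(5,2)B 1/1 ✓
(5,3)B 2/3 ✓
(5,4)A 1/4 ✗
(5,5)B 3/5 ✓
(5,6)B 3/4 ✓
Unsatisfied: (1,6), (3,6), (5,4) — 3 in total.

3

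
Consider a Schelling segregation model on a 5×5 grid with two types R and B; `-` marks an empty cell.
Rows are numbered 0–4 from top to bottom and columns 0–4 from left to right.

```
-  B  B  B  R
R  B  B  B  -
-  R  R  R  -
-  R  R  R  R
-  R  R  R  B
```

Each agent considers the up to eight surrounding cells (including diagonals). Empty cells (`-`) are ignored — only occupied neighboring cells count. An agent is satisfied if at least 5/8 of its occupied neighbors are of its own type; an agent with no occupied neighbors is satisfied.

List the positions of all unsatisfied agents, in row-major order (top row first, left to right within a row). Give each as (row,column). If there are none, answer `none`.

Row 0: (0,1)B 3/4 ok · (0,2)B 5/5 ok · (0,3)B 3/4 ok · (0,4)R 0/2 unhappy
Row 1: (1,0)R 1/3 unhappy · (1,1)B 3/6 unhappy · (1,2)B 5/8 ok · (1,3)B 3/6 unhappy
Row 2: (2,1)R 4/6 ok · (2,2)R 5/8 ok · (2,3)R 4/6 ok
Row 3: (3,1)R 5/5 ok · (3,2)R 8/8 ok · (3,3)R 6/7 ok · (3,4)R 3/4 ok
Row 4: (4,1)R 3/3 ok · (4,2)R 5/5 ok · (4,3)R 4/5 ok · (4,4)B 0/3 unhappy

(0,4), (1,0), (1,1), (1,3), (4,4)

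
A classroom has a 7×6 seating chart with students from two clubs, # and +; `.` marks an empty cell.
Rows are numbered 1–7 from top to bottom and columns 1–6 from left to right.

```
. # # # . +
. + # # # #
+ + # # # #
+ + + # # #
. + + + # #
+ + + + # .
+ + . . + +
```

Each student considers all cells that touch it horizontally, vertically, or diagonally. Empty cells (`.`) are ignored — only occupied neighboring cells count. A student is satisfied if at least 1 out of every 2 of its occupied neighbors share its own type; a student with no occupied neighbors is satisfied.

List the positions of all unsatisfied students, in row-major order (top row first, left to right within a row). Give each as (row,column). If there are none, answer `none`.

Row 1: (1,2)# 2/3 ✓ · (1,3)# 4/5 ✓ · (1,4)# 4/4 ✓ · (1,6)+ 0/2 ✗
Row 2: (2,2)+ 2/6 ✗ · (2,3)# 6/8 ✓ · (2,4)# 7/7 ✓ · (2,5)# 6/7 ✓ · (2,6)# 3/4 ✓
Row 3: (3,1)+ 4/4 ✓ · (3,2)+ 5/7 ✓ · (3,3)# 4/8 ✓ · (3,4)# 7/8 ✓ · (3,5)# 8/8 ✓ · (3,6)# 5/5 ✓
Row 4: (4,1)+ 4/4 ✓ · (4,2)+ 6/7 ✓ · (4,3)+ 5/8 ✓ · (4,4)# 5/8 ✓ · (4,5)# 7/8 ✓ · (4,6)# 5/5 ✓
Row 5: (5,2)+ 7/7 ✓ · (5,3)+ 7/8 ✓ · (5,4)+ 4/8 ✓ · (5,5)# 5/7 ✓ · (5,6)# 4/4 ✓
Row 6: (6,1)+ 4/4 ✓ · (6,2)+ 6/6 ✓ · (6,3)+ 6/6 ✓ · (6,4)+ 4/6 ✓ · (6,5)# 2/6 ✗
Row 7: (7,1)+ 3/3 ✓ · (7,2)+ 4/4 ✓ · (7,5)+ 2/3 ✓ · (7,6)+ 1/2 ✓

(1,6), (2,2), (6,5)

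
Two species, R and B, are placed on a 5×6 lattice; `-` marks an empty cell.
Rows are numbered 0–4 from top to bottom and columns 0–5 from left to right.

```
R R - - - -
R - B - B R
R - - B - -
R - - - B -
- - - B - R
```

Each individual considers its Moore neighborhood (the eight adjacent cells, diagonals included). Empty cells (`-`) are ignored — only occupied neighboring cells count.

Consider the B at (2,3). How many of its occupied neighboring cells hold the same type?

Occupied neighbors of (2,3): (1,2)=B, (1,4)=B, (3,4)=B.
Same type (B): 3 of 3.

3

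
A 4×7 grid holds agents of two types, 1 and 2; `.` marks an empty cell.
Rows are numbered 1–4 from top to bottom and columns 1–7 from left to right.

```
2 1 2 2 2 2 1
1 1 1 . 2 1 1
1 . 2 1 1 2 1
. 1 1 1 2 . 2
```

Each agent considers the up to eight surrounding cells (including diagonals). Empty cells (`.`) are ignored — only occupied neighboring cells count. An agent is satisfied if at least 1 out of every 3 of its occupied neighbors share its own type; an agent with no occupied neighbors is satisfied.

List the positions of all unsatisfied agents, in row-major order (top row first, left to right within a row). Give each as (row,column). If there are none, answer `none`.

(1,1)2 0/3 unhappy
(1,2)1 3/5 ok
(1,3)2 1/4 unhappy
(1,4)2 3/4 ok
(1,5)2 3/4 ok
(1,6)2 2/5 ok
(1,7)1 2/3 ok
(2,1)1 3/4 ok
(2,2)1 4/7 ok
(2,3)1 3/6 ok
(2,5)2 4/7 ok
(2,6)1 4/8 ok
(2,7)1 3/5 ok
(3,1)1 3/3 ok
(3,3)2 0/6 unhappy
(3,4)1 4/7 ok
(3,5)1 3/6 ok
(3,6)2 3/7 ok
(3,7)1 2/4 ok
(4,2)1 2/3 ok
(4,3)1 3/4 ok
(4,4)1 3/5 ok
(4,5)2 1/4 unhappy
(4,7)2 1/2 ok

(1,1), (1,3), (3,3), (4,5)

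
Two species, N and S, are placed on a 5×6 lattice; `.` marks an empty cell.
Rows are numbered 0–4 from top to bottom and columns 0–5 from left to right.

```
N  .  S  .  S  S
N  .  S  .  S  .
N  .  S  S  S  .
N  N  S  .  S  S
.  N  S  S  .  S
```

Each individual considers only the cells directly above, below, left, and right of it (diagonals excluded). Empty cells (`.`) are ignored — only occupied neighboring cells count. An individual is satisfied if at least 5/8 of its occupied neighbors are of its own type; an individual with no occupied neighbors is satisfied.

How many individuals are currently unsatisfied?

(0,0)N 1/1 satisfied
(0,2)S 1/1 satisfied
(0,4)S 2/2 satisfied
(0,5)S 1/1 satisfied
(1,0)N 2/2 satisfied
(1,2)S 2/2 satisfied
(1,4)S 2/2 satisfied
(2,0)N 2/2 satisfied
(2,2)S 3/3 satisfied
(2,3)S 2/2 satisfied
(2,4)S 3/3 satisfied
(3,0)N 2/2 satisfied
(3,1)N 2/3 satisfied
(3,2)S 2/3 satisfied
(3,4)S 2/2 satisfied
(3,5)S 2/2 satisfied
(4,1)N 1/2 not
(4,2)S 2/3 satisfied
(4,3)S 1/1 satisfied
(4,5)S 1/1 satisfied
Unsatisfied: (4,1) — 1 in total.

1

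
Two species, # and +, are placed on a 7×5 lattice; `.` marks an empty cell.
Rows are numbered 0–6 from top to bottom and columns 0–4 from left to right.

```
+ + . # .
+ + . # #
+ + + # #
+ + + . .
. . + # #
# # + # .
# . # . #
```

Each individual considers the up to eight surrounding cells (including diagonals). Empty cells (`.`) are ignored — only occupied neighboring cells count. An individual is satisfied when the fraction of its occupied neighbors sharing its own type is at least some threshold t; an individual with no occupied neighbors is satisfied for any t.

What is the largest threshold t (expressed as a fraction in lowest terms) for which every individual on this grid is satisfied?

1/5

(0,0)+ 3/3
(0,1)+ 3/3
(0,3)# 2/2
(1,0)+ 5/5
(1,1)+ 6/6
(1,3)# 4/5
(1,4)# 4/4
(2,0)+ 5/5
(2,1)+ 7/7
(2,2)+ 4/6
(2,3)# 3/5
(2,4)# 3/3
(3,0)+ 3/3
(3,1)+ 6/6
(3,2)+ 4/6
(4,2)+ 3/6
(4,3)# 2/5
(4,4)# 2/2
(5,0)# 2/2
(5,1)# 3/5
(5,2)+ 1/5
(5,3)# 4/6
(6,0)# 2/2
(6,2)# 2/3
(6,4)# 1/1
The smallest same-type fraction is 1/5 at (5,2), which reduces to 1/5. Any threshold above that leaves this individual unsatisfied.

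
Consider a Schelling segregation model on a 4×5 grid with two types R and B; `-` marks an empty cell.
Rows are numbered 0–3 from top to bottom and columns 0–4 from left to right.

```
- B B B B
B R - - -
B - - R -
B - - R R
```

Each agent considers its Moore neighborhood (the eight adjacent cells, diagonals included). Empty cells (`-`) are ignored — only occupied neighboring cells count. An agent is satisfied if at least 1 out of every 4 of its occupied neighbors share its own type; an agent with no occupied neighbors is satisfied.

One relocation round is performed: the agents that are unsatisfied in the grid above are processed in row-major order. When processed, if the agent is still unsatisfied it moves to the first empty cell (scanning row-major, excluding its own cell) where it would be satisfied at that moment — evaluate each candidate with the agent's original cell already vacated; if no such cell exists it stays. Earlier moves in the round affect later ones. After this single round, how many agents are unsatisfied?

0

Initially unsatisfied (in order): (1,1).
  (1,1) → (1,2).
Resulting grid:
- B B B B
B - R - -
B - - R -
B - - R R
All satisfied now.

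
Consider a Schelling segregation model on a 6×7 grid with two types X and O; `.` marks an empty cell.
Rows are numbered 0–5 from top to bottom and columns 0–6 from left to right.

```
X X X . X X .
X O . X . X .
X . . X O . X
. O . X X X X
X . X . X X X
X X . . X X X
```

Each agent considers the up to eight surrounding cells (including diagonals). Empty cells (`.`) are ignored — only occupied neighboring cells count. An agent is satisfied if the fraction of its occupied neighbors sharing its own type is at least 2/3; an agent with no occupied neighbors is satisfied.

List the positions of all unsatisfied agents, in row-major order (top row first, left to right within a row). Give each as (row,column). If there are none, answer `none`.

(1,1), (2,0), (2,4), (3,1)

(0,0)X 2/3 ✓
(0,1)X 3/4 ✓
(0,2)X 2/3 ✓
(0,4)X 3/3 ✓
(0,5)X 2/2 ✓
(1,0)X 3/4 ✓
(1,1)O 0/5 ✗
(1,3)X 3/4 ✓
(1,5)X 3/4 ✓
(2,0)X 1/3 ✗
(2,3)X 3/4 ✓
(2,4)O 0/6 ✗
(2,6)X 3/3 ✓
(3,1)O 0/3 ✗
(3,3)X 4/5 ✓
(3,4)X 5/6 ✓
(3,5)X 6/7 ✓
(3,6)X 4/4 ✓
(4,0)X 2/3 ✓
(4,2)X 2/3 ✓
(4,4)X 6/6 ✓
(4,5)X 8/8 ✓
(4,6)X 5/5 ✓
(5,0)X 2/2 ✓
(5,1)X 3/3 ✓
(5,4)X 3/3 ✓
(5,5)X 5/5 ✓
(5,6)X 3/3 ✓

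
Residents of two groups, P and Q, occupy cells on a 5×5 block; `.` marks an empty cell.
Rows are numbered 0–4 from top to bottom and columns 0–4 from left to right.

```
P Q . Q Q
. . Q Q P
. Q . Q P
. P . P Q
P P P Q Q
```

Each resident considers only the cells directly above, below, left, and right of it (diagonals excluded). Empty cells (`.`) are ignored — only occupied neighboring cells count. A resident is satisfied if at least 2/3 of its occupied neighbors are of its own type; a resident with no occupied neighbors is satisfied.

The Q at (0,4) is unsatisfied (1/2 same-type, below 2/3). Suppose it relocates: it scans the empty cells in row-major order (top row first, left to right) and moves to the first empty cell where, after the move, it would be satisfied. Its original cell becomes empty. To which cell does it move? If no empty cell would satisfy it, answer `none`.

(0,2)

Vacating (0,4). Empty cells in order:
  (0,2): 3/3 same-type → satisfied — stop here.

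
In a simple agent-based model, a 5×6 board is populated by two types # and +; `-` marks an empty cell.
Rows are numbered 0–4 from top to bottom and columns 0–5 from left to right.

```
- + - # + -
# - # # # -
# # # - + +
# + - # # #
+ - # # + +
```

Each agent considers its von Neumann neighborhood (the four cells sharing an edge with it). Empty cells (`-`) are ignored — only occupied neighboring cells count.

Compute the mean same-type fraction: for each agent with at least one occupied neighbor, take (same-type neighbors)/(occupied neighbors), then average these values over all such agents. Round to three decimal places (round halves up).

Row 0: (0,1)+ — no occupied neighbors · (0,3)# 1/2 · (0,4)+ 0/2
Row 1: (1,0)# 1/1 · (1,2)# 2/2 · (1,3)# 3/3 · (1,4)# 1/3
Row 2: (2,0)# 3/3 · (2,1)# 2/3 · (2,2)# 2/2 · (2,4)+ 1/3 · (2,5)+ 1/2
Row 3: (3,0)# 1/3 · (3,1)+ 0/2 · (3,3)# 2/2 · (3,4)# 2/4 · (3,5)# 1/3
Row 4: (4,0)+ 0/1 · (4,2)# 1/1 · (4,3)# 2/3 · (4,4)+ 1/3 · (4,5)+ 1/2
Sum over 21 agents: 1/2 + 0/2 + 1/1 + 2/2 + 3/3 + 1/3 + 3/3 + 2/3 + 2/2 + 1/3 + 1/2 + 1/3 + 0/2 + 2/2 + 2/4 + 1/3 + 0/1 + 1/1 + 2/3 + 1/3 + 1/2 = 12; mean = 12 ÷ 21 = 4/7 = 0.571428… → 0.571.

0.571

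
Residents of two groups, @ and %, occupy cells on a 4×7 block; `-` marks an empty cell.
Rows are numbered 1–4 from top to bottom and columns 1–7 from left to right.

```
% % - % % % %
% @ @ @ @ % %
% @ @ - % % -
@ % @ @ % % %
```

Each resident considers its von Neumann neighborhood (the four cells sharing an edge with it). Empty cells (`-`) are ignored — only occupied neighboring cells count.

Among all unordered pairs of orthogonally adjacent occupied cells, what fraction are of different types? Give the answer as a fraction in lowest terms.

12/35

Scan each occupied cell's neighbors to the right and below so each pair is counted once.
Row 1: %(1,1)–%(1,2)= %(1,1)–%(2,1)= %(1,2)–@(2,2)≠ %(1,4)–%(1,5)= %(1,4)–@(2,4)≠ %(1,5)–%(1,6)= %(1,5)–@(2,5)≠ %(1,6)–%(1,7)= %(1,6)–%(2,6)= %(1,7)–%(2,7)=  → 3/10 unlike.
Row 2: %(2,1)–@(2,2)≠ %(2,1)–%(3,1)= @(2,2)–@(2,3)= @(2,2)–@(3,2)= @(2,3)–@(2,4)= @(2,3)–@(3,3)= @(2,4)–@(2,5)= @(2,5)–%(2,6)≠ @(2,5)–%(3,5)≠ %(2,6)–%(2,7)= %(2,6)–%(3,6)=  → 3/11 unlike.
Row 3: %(3,1)–@(3,2)≠ %(3,1)–@(4,1)≠ @(3,2)–@(3,3)= @(3,2)–%(4,2)≠ @(3,3)–@(4,3)= %(3,5)–%(3,6)= %(3,5)–%(4,5)= %(3,6)–%(4,6)=  → 3/8 unlike.
Row 4: @(4,1)–%(4,2)≠ %(4,2)–@(4,3)≠ @(4,3)–@(4,4)= @(4,4)–%(4,5)≠ %(4,5)–%(4,6)= %(4,6)–%(4,7)=  → 3/6 unlike.
Total adjacent occupied pairs: 35; unlike-type pairs: 12.
12/35 is already in lowest terms.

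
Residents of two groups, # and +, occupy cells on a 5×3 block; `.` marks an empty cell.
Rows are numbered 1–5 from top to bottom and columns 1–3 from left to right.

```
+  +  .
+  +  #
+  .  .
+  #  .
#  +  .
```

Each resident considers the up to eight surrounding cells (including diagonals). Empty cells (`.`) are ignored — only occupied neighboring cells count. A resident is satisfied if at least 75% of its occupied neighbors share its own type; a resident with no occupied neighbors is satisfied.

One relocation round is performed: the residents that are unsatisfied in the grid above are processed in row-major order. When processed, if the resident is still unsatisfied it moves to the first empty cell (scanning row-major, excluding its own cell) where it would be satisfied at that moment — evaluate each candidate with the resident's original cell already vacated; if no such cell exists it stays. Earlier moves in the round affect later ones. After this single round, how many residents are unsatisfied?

Initially unsatisfied (in order): (2,3), (4,1), (4,2), (5,1), (5,2).
  (2,3): no empty cell satisfies it; stays.
  (4,1): no empty cell satisfies it; stays.
  (4,2): no empty cell satisfies it; stays.
  (5,1): no empty cell satisfies it; stays.
  (5,2): no empty cell satisfies it; stays.
Resulting grid:
+ + .
+ + #
+ . .
+ # .
# + .
Unsatisfied now: (2,3), (4,1), (4,2), (5,1), (5,2).

5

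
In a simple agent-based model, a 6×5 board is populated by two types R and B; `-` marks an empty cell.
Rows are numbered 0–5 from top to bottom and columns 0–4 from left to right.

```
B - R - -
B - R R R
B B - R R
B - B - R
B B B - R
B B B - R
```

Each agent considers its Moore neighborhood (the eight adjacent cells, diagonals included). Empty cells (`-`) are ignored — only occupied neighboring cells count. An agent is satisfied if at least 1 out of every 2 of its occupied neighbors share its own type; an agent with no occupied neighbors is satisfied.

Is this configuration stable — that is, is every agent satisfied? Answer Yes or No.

(0,0)B 1/1 ok
(0,2)R 2/2 ok
(1,0)B 3/3 ok
(1,2)R 3/4 ok
(1,3)R 5/5 ok
(1,4)R 3/3 ok
(2,0)B 3/3 ok
(2,1)B 4/5 ok
(2,3)R 5/6 ok
(2,4)R 4/4 ok
(3,0)B 4/4 ok
(3,2)B 3/4 ok
(3,4)R 3/3 ok
(4,0)B 4/4 ok
(4,1)B 7/7 ok
(4,2)B 4/4 ok
(4,4)R 2/2 ok
(5,0)B 3/3 ok
(5,1)B 5/5 ok
(5,2)B 3/3 ok
(5,4)R 1/1 ok
All meet the threshold, so the configuration is stable.

Yes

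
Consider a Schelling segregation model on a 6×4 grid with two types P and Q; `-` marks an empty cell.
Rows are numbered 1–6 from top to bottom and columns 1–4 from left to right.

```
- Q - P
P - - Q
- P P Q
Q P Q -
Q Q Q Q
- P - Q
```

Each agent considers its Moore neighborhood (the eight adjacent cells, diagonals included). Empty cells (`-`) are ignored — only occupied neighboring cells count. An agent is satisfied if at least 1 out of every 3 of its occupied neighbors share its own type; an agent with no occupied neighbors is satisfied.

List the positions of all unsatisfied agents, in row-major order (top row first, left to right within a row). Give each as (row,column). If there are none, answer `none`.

(1,2), (1,4), (4,2), (6,2)

(1,2)Q 0/1 not
(1,4)P 0/1 not
(2,1)P 1/2 satisfied
(2,4)Q 1/3 satisfied
(3,2)P 3/5 satisfied
(3,3)P 2/5 satisfied
(3,4)Q 2/3 satisfied
(4,1)Q 2/4 satisfied
(4,2)P 2/7 not
(4,3)Q 4/7 satisfied
(5,1)Q 2/4 satisfied
(5,2)Q 4/6 satisfied
(5,3)Q 4/6 satisfied
(5,4)Q 3/3 satisfied
(6,2)P 0/3 not
(6,4)Q 2/2 satisfied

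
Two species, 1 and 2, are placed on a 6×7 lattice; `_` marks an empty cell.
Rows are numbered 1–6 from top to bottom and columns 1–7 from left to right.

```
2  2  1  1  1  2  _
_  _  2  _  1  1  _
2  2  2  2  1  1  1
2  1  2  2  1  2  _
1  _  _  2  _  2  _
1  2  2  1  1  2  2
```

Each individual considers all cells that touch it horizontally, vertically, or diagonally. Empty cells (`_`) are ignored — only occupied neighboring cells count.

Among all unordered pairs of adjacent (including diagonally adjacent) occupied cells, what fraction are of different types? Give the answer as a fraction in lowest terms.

Scan each occupied cell's neighbors to the right and below (and the two forward diagonals) so each pair is counted once.
From row 1: 6 unlike of 13 pairs (running 6/13).
From row 2: 1 unlike of 10 pairs (running 7/23).
From row 3: 9 unlike of 23 pairs (running 16/46).
From row 4: 7 unlike of 12 pairs (running 23/58).
From row 5: 4 unlike of 8 pairs (running 27/66).
From row 6: 3 unlike of 6 pairs (running 30/72).
Total adjacent occupied pairs: 72; unlike-type pairs: 30.
30/72 reduces to 5/12.

5/12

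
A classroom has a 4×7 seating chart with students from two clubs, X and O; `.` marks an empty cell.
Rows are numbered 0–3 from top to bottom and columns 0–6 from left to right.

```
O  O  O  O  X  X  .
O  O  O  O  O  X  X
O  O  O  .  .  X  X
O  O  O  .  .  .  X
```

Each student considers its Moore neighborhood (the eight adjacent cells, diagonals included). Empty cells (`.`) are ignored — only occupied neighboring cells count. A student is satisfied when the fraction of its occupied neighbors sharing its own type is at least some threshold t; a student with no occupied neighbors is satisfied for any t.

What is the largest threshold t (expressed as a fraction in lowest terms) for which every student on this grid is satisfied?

Row 0: (0,0)O 3/3 · (0,1)O 5/5 · (0,2)O 5/5 · (0,3)O 4/5 · (0,4)X 2/5 · (0,5)X 3/4
Row 1: (1,0)O 5/5 · (1,1)O 8/8 · (1,2)O 7/7 · (1,3)O 5/6 · (1,4)O 2/6 · (1,5)X 5/6 · (1,6)X 4/4
Row 2: (2,0)O 5/5 · (2,1)O 8/8 · (2,2)O 6/6 · (2,5)X 4/5 · (2,6)X 4/4
Row 3: (3,0)O 3/3 · (3,1)O 5/5 · (3,2)O 3/3 · (3,6)X 2/2
The smallest same-type fraction is 2/6 at (1,4), which reduces to 1/3. Any threshold above that leaves this student unsatisfied.

1/3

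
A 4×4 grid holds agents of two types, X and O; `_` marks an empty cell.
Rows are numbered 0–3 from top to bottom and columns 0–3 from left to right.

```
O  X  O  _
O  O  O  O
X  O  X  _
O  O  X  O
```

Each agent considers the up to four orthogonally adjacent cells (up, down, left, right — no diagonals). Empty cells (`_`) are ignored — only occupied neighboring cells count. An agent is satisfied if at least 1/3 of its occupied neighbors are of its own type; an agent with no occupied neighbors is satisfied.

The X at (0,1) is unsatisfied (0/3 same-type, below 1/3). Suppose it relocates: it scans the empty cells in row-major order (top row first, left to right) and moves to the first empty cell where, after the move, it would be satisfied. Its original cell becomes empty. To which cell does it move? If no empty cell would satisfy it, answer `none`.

Vacating (0,1). Empty cells in order:
  (0,3): 0/2 same-type → still unsatisfied.
  (2,3): 1/3 same-type → satisfied — stop here.

(2,3)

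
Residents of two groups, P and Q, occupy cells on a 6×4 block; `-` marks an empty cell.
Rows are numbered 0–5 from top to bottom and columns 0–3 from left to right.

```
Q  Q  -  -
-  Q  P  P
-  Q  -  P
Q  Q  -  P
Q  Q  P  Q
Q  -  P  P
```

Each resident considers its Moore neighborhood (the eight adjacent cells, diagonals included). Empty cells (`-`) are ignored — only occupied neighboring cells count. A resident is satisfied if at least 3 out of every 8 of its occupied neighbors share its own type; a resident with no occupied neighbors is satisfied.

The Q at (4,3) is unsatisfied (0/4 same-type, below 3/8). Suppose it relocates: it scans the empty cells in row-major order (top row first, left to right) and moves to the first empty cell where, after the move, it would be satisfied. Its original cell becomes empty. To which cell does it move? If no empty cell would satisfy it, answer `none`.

(0,2)

Vacating (4,3). Empty cells in order:
  (0,2): 2/4 same-type → satisfied — stop here.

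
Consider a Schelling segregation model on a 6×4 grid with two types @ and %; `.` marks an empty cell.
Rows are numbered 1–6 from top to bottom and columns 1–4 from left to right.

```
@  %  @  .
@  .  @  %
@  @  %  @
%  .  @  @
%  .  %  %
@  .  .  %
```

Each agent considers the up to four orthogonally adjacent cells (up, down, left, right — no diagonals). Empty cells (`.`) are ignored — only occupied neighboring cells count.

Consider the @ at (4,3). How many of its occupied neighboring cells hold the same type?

1

Occupied neighbors of (4,3): (3,3)=%, (5,3)=%, (4,4)=@.
Same type (@): 1 of 3.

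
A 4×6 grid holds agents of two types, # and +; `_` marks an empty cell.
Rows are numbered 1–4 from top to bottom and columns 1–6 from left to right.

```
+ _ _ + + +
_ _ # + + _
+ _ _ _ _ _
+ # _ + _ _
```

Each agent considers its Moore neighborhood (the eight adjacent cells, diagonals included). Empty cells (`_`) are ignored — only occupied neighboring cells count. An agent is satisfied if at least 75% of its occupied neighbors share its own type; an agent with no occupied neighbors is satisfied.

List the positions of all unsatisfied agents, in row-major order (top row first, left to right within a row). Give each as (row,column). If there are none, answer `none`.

(1,1)+ 0/0 satisfied
(1,4)+ 3/4 satisfied
(1,5)+ 4/4 satisfied
(1,6)+ 2/2 satisfied
(2,3)# 0/2 not
(2,4)+ 3/4 satisfied
(2,5)+ 4/4 satisfied
(3,1)+ 1/2 not
(4,1)+ 1/2 not
(4,2)# 0/2 not
(4,4)+ 0/0 satisfied

(2,3), (3,1), (4,1), (4,2)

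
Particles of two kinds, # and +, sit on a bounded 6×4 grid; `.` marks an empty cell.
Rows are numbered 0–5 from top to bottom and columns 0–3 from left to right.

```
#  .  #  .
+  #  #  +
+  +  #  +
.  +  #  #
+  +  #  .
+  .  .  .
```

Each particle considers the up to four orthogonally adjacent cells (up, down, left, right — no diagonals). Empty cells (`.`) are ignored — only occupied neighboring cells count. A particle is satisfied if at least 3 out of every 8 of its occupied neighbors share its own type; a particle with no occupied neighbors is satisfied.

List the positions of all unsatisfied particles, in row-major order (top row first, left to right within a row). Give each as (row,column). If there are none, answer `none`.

(0,0)# 0/1 not
(0,2)# 1/1 satisfied
(1,0)+ 1/3 not
(1,1)# 1/3 not
(1,2)# 3/4 satisfied
(1,3)+ 1/2 satisfied
(2,0)+ 2/2 satisfied
(2,1)+ 2/4 satisfied
(2,2)# 2/4 satisfied
(2,3)+ 1/3 not
(3,1)+ 2/3 satisfied
(3,2)# 3/4 satisfied
(3,3)# 1/2 satisfied
(4,0)+ 2/2 satisfied
(4,1)+ 2/3 satisfied
(4,2)# 1/2 satisfied
(5,0)+ 1/1 satisfied

(0,0), (1,0), (1,1), (2,3)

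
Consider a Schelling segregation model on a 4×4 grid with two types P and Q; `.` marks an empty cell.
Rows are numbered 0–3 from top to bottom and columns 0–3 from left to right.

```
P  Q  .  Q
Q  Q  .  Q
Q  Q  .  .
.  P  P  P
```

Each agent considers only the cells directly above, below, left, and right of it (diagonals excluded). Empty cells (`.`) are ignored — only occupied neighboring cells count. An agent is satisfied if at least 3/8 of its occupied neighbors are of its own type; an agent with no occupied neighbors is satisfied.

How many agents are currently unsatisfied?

1

(0,0)P 0/2 unhappy
(0,1)Q 1/2 ok
(0,3)Q 1/1 ok
(1,0)Q 2/3 ok
(1,1)Q 3/3 ok
(1,3)Q 1/1 ok
(2,0)Q 2/2 ok
(2,1)Q 2/3 ok
(3,1)P 1/2 ok
(3,2)P 2/2 ok
(3,3)P 1/1 ok
Unsatisfied: (0,0) — 1 in total.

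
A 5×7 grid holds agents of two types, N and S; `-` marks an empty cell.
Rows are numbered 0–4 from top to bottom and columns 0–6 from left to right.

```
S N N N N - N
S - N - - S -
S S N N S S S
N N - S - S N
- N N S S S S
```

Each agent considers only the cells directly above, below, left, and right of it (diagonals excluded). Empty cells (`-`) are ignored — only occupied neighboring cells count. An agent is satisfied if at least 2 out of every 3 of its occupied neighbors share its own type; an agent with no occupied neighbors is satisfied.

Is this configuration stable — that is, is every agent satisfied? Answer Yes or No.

No

Row 0: (0,0)S 1/2 ✗ · (0,1)N 1/2 ✗ · (0,2)N 3/3 ✓ · (0,3)N 2/2 ✓ · (0,4)N 1/1 ✓ · (0,6)N 0/0 ✓
Row 1: (1,0)S 2/2 ✓ · (1,2)N 2/2 ✓ · (1,5)S 1/1 ✓
Row 2: (2,0)S 2/3 ✓ · (2,1)S 1/3 ✗ · (2,2)N 2/3 ✓ · (2,3)N 1/3 ✗ · (2,4)S 1/2 ✗ · (2,5)S 4/4 ✓ · (2,6)S 1/2 ✗
Row 3: (3,0)N 1/2 ✗ · (3,1)N 2/3 ✓ · (3,3)S 1/2 ✗ · (3,5)S 2/3 ✓ · (3,6)N 0/3 ✗
Row 4: (4,1)N 2/2 ✓ · (4,2)N 1/2 ✗ · (4,3)S 2/3 ✓ · (4,4)S 2/2 ✓ · (4,5)S 3/3 ✓ · (4,6)S 1/2 ✗
For instance (0,0) has only 1/2 same-type neighbors, below 2/3.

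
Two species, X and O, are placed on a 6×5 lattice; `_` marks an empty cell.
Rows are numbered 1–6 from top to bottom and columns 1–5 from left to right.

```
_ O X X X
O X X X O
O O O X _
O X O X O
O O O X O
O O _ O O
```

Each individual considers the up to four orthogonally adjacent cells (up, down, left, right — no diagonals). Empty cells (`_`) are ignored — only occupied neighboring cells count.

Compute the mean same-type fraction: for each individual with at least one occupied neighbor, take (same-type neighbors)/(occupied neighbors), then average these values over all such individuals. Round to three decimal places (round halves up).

0.596

(1,2)O 0/2
(1,3)X 2/3
(1,4)X 3/3
(1,5)X 1/2
(2,1)O 1/2
(2,2)X 1/4
(2,3)X 3/4
(2,4)X 3/4
(2,5)O 0/2
(3,1)O 3/3
(3,2)O 2/4
(3,3)O 2/4
(3,4)X 2/3
(4,1)O 2/3
(4,2)X 0/4
(4,3)O 2/4
(4,4)X 2/4
(4,5)O 1/2
(5,1)O 3/3
(5,2)O 3/4
(5,3)O 2/3
(5,4)X 1/4
(5,5)O 2/3
(6,1)O 2/2
(6,2)O 2/2
(6,4)O 1/2
(6,5)O 2/2
Sum over 27 individuals: 0/2 + 2/3 + 3/3 + 1/2 + 1/2 + 1/4 + 3/4 + 3/4 + 0/2 + 3/3 + 2/4 + 2/4 + 2/3 + 2/3 + 0/4 + 2/4 + 2/4 + 1/2 + 3/3 + 3/4 + 2/3 + 1/4 + 2/3 + 2/2 + 2/2 + 1/2 + 2/2 = 193/12; mean = 193/12 ÷ 27 = 193/324 = 0.595679… → 0.596.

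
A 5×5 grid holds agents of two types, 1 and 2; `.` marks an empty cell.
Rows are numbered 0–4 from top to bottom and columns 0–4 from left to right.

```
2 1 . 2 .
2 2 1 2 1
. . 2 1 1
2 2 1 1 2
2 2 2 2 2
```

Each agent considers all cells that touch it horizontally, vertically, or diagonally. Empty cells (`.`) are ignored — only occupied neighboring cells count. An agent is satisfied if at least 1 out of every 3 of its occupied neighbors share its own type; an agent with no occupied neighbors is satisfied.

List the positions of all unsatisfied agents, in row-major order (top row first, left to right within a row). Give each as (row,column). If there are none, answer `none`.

(0,1), (3,2)

Row 0: (0,0)2 2/3 satisfied · (0,1)1 1/4 not · (0,3)2 1/3 satisfied
Row 1: (1,0)2 2/3 satisfied · (1,1)2 3/5 satisfied · (1,2)1 2/6 satisfied · (1,3)2 2/6 satisfied · (1,4)1 2/4 satisfied
Row 2: (2,2)2 3/7 satisfied · (2,3)1 5/8 satisfied · (2,4)1 3/5 satisfied
Row 3: (3,0)2 3/3 satisfied · (3,1)2 5/6 satisfied · (3,2)1 2/7 not · (3,3)1 3/8 satisfied · (3,4)2 2/5 satisfied
Row 4: (4,0)2 3/3 satisfied · (4,1)2 4/5 satisfied · (4,2)2 3/5 satisfied · (4,3)2 3/5 satisfied · (4,4)2 2/3 satisfied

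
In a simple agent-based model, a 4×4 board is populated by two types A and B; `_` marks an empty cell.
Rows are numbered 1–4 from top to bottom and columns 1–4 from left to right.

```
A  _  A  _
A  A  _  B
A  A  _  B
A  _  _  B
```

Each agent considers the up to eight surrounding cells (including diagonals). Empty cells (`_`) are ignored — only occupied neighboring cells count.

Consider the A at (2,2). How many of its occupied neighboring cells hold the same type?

Occupied neighbors of (2,2): (1,1)=A, (1,3)=A, (2,1)=A, (3,1)=A, (3,2)=A.
Same type (A): 5 of 5.

5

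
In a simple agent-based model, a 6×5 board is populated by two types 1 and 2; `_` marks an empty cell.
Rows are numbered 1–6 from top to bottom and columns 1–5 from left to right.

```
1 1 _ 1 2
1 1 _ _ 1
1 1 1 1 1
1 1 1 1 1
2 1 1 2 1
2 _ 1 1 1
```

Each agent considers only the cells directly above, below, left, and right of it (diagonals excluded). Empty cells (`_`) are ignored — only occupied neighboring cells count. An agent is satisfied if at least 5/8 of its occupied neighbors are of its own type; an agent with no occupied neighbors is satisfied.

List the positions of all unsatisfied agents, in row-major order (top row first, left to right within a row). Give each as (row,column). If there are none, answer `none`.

(1,1)1 2/2 ok
(1,2)1 2/2 ok
(1,4)1 0/1 unhappy
(1,5)2 0/2 unhappy
(2,1)1 3/3 ok
(2,2)1 3/3 ok
(2,5)1 1/2 unhappy
(3,1)1 3/3 ok
(3,2)1 4/4 ok
(3,3)1 3/3 ok
(3,4)1 3/3 ok
(3,5)1 3/3 ok
(4,1)1 2/3 ok
(4,2)1 4/4 ok
(4,3)1 4/4 ok
(4,4)1 3/4 ok
(4,5)1 3/3 ok
(5,1)2 1/3 unhappy
(5,2)1 2/3 ok
(5,3)1 3/4 ok
(5,4)2 0/4 unhappy
(5,5)1 2/3 ok
(6,1)2 1/1 ok
(6,3)1 2/2 ok
(6,4)1 2/3 ok
(6,5)1 2/2 ok

(1,4), (1,5), (2,5), (5,1), (5,4)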